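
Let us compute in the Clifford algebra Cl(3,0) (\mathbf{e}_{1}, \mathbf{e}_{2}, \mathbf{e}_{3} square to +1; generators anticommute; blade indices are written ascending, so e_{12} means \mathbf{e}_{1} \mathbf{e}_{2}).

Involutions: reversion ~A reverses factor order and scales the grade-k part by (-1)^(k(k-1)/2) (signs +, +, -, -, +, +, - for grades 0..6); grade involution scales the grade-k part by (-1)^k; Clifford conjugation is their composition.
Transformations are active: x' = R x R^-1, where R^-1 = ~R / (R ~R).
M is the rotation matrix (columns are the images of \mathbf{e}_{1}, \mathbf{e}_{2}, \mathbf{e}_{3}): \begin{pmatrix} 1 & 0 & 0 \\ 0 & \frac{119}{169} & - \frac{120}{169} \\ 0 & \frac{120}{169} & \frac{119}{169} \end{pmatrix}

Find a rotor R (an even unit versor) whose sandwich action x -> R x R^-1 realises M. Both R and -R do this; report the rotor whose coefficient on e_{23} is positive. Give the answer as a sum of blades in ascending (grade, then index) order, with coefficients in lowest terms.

Method: write R = a + b12*e_{12} + b13*e_{13} + b23*e_{23} with a^2 + b12^2 + b13^2 + b23^2 = 1 (so R^-1 = ~R). Expanding the columns R e_j ~R gives tr M = 4a^2 - 1 and, from the antisymmetric part, M21 - M12 = -4a*b12, M13 - M31 = 4a*b13, M32 - M23 = -4a*b23.
Here tr M = \frac{407}{169}, so a^2 = (1 + tr M)/4 = \frac{144}{169} and a = ±\frac{12}{13}. Taking a = \frac{12}{13}: M21 - M12 = 0, M13 - M31 = 0, M32 - M23 = \frac{240}{169}, giving b12 = 0, b13 = 0, b23 = -\frac{5}{13}, i.e. R = \frac{12}{13} - \frac{5}{13} e_{23}.
Its e_{23} coefficient is negative, so report the other preimage -R.
Answer: -\frac{12}{13} + \frac{5}{13} e_{23}. Sheet selection: the two-to-one cover makes ±R indistinguishable at the matrix level (trace \frac{407}{169}), so uniqueness comes from the required sign on e_{23}.


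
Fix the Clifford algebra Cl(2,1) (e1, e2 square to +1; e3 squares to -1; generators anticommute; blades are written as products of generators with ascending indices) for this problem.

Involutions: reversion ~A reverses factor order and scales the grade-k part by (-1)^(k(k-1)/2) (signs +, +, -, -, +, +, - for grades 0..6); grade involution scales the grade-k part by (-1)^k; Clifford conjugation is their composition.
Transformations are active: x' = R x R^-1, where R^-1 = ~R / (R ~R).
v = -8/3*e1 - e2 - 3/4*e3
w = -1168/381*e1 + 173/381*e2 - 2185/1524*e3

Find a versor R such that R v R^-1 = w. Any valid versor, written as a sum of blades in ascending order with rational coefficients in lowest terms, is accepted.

Take R = v + w = -728/127*e1 - 208/381*e2 - 832/381*e3. Because q(v) = q(w) = 1087/144, conjugation by R sends v exactly to w.
Answer: -728/127*e1 - 208/381*e2 - 832/381*e3


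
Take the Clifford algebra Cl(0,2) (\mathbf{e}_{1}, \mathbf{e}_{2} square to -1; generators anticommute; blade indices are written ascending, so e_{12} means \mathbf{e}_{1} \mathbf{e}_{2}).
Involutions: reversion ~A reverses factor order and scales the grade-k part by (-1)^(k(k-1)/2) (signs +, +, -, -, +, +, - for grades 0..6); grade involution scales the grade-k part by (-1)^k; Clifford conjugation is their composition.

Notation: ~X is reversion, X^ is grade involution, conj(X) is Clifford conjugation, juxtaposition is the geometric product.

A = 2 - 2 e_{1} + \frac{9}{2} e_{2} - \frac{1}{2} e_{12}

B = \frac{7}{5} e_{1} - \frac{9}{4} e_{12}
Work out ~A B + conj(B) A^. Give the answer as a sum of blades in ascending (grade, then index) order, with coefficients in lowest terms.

first term: \frac{157}{40} - \frac{293}{40} e_{1} - \frac{19}{5} e_{2} - \frac{54}{5} e_{12}
second term: \frac{157}{40} + \frac{293}{40} e_{1} + \frac{19}{5} e_{2} + \frac{54}{5} e_{12}
Answer: \frac{157}{20}


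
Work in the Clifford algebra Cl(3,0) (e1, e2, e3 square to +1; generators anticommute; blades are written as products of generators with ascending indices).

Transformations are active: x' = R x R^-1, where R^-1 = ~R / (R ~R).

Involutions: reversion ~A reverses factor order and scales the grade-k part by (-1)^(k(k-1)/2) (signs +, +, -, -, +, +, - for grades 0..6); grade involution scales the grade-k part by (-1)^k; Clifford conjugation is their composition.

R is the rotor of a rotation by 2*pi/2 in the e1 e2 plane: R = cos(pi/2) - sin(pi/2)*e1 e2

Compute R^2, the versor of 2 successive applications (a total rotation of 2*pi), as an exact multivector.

Rotor phase runs at HALF the rotation angle; powers of one rotor simply add phase, so after 2 steps in e1 e2 the phase is 2*pi/2 = pi and R^2 = cos(pi) - sin(pi)*e1 e2.
cos(pi) = -1 and sin(pi) = 0, so R^2 = -1. The total rotation 2*pi is 1 full turn, so every vector returns to itself, yet the rotor is -1, on the OTHER sheet of the double cover (an odd number of 2*pi turns).
Answer: -1


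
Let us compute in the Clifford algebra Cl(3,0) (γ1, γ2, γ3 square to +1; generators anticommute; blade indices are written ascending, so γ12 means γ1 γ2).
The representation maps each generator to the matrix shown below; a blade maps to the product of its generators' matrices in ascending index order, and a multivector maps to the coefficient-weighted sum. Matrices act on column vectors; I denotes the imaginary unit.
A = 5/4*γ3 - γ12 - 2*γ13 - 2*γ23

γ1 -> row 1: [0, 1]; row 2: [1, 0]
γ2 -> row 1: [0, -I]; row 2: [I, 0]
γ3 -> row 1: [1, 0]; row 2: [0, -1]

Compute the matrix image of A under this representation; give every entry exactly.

Bivector images (products of the table entries): rho(γ12) = rho(γ1)rho(γ2) = row 1: [I, 0]; row 2: [0, -I]; rho(γ13) = rho(γ1)rho(γ3) = row 1: [0, -1]; row 2: [1, 0]; rho(γ23) = rho(γ2)rho(γ3) = row 1: [0, I]; row 2: [I, 0].
M = (5/4)*rho(γ3) + (-1)*rho(γ12) + (-2)*rho(γ13) + (-2)*rho(γ23), summed entrywise:
Answer: row 1: [5/4 - I, 2 - 2*I]; row 2: [-2 - 2*I, -5/4 + I]


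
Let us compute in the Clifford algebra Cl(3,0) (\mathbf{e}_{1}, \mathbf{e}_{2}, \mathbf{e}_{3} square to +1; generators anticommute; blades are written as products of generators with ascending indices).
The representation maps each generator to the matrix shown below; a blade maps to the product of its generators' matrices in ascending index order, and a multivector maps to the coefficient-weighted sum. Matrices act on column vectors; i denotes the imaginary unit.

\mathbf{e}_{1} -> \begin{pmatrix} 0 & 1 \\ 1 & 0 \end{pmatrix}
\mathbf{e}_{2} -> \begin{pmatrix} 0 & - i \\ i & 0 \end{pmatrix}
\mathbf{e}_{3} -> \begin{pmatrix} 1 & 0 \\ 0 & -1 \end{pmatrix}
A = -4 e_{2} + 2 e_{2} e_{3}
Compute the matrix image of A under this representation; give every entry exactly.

Bivector images (products of the table entries): rho(e_{2} e_{3}) = rho(\mathbf{e}_{2})rho(\mathbf{e}_{3}) = \begin{pmatrix} 0 & i \\ i & 0 \end{pmatrix}.
M = (-4)*rho(e_{2}) + (2)*rho(e_{2} e_{3}), summed entrywise:
Answer: \begin{pmatrix} 0 & 6 i \\ - 2 i & 0 \end{pmatrix}


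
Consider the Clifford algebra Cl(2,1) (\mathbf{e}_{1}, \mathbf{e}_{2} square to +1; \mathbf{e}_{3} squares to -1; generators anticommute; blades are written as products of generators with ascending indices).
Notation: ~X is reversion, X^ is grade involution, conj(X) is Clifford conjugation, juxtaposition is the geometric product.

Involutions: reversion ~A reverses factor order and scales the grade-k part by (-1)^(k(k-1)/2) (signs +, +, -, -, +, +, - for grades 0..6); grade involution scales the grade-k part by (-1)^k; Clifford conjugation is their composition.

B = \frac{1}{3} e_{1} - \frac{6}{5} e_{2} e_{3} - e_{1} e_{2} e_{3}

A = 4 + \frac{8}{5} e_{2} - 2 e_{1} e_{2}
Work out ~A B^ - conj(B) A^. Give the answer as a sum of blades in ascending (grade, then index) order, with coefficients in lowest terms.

first term: -\frac{4}{3} e_{1} + \frac{2}{3} e_{2} - \frac{98}{25} e_{3} + \frac{8}{15} e_{1} e_{2} - 4 e_{1} e_{3} - \frac{24}{5} e_{2} e_{3} + 4 e_{1} e_{2} e_{3}
second term: -\frac{4}{3} e_{1} + \frac{2}{3} e_{2} - \frac{2}{25} e_{3} + \frac{8}{15} e_{1} e_{2} + \frac{4}{5} e_{1} e_{3} + \frac{24}{5} e_{2} e_{3} - 4 e_{1} e_{2} e_{3}
Answer: -\frac{96}{25} e_{3} - \frac{24}{5} e_{1} e_{3} - \frac{48}{5} e_{2} e_{3} + 8 e_{1} e_{2} e_{3}


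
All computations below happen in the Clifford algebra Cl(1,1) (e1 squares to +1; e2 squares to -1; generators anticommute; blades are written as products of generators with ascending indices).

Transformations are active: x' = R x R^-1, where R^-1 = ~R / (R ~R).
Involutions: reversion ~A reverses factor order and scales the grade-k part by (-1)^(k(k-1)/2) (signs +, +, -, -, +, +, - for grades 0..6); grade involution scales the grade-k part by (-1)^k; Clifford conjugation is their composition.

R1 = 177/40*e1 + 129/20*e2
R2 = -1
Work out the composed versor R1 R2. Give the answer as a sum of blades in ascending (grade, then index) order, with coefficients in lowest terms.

Distribute over the terms of R2 (each basis-blade product reordered to ascending indices, repeated generators contracted through their squares):
R1 (-1) = -177/40*e1 - 129/20*e2
Answer: -177/40*e1 - 129/20*e2


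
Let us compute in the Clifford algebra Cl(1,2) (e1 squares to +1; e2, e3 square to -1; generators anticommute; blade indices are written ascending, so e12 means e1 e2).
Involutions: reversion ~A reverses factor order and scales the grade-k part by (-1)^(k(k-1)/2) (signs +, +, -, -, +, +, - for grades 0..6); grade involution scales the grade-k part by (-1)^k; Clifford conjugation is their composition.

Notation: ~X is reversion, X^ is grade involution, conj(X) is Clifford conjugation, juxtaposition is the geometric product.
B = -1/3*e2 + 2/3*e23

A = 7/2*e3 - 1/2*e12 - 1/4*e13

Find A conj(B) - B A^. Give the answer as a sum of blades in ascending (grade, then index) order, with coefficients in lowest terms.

first term: 1/6*e1 - 7/3*e2 + 1/6*e12 - 1/3*e13 - 7/6*e23 + 1/12*e123
second term: 1/6*e1 + 7/3*e2 + 1/6*e12 - 1/3*e13 + 7/6*e23 - 1/12*e123
Answer: -14/3*e2 - 7/3*e23 + 1/6*e123


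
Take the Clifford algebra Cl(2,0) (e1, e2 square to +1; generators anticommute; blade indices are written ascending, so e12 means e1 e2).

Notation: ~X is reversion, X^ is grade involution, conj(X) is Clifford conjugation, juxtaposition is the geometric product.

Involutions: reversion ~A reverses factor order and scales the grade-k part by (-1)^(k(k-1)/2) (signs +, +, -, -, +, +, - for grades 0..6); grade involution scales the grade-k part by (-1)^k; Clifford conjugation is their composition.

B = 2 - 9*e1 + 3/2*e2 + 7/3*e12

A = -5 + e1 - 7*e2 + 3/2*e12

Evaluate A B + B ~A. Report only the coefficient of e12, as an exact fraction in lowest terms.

first term: -33 + 787/12*e1 - 17/3*e2 - 421/6*e12
second term: -26 + 395/12*e1 - 31/3*e2 + 281/6*e12
Answer: -70/3


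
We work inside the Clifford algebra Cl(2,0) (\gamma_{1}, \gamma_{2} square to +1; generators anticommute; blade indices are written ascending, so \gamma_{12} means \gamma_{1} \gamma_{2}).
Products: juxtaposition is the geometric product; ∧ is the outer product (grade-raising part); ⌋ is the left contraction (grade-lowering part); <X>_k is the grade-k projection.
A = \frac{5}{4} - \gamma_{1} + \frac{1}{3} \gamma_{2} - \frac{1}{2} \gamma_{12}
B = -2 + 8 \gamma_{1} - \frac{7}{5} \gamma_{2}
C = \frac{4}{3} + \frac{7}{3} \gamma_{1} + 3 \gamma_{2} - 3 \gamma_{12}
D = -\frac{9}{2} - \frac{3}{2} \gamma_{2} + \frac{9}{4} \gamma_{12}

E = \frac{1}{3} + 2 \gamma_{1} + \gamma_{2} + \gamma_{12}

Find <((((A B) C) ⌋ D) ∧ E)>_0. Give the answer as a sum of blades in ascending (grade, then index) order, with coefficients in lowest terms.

step 1: -\frac{329}{30} + \frac{127}{10} \gamma_{1} + \frac{19}{12} \gamma_{2} - \frac{4}{15} \gamma_{12}
step 2: \frac{3413}{180} - \frac{847}{180} \gamma_{1} - \frac{1024}{15} \gamma_{2} + \frac{1339}{20} \gamma_{12}
step 3: -\frac{2137}{16} + \frac{768}{5} \gamma_{1} - \frac{9367}{240} \gamma_{2} + \frac{3413}{80} \gamma_{12}
step 4: -\frac{2137}{48} - \frac{8637}{40} \gamma_{1} - \frac{26383}{180} \gamma_{2} + \frac{6739}{60} \gamma_{12}
step 5: -\frac{2137}{48}
Answer: -\frac{2137}{48}


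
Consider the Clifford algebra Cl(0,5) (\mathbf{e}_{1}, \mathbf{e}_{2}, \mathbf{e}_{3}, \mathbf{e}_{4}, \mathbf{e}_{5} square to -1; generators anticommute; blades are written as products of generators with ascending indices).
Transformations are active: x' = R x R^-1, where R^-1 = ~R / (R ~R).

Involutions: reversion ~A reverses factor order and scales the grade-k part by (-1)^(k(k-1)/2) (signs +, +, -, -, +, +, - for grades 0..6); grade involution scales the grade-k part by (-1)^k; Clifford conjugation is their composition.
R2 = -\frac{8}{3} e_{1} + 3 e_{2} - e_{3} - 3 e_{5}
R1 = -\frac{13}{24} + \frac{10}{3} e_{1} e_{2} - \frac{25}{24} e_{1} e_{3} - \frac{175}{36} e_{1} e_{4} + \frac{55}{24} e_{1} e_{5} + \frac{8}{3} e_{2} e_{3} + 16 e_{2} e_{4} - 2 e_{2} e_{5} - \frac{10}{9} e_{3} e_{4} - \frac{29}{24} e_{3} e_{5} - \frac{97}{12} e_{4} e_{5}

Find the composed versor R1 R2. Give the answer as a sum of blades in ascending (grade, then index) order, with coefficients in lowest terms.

Distribute over the terms of R2 (each basis-blade product reordered to ascending indices, repeated generators contracted through their squares):
R1 (-\frac{8}{3} e_{1}) = \frac{13}{9} e_{1} - \frac{80}{9} e_{2} + \frac{25}{9} e_{3} + \frac{350}{27} e_{4} - \frac{55}{9} e_{5} - \frac{64}{9} e_{1} e_{2} e_{3} - \frac{128}{3} e_{1} e_{2} e_{4} + \frac{16}{3} e_{1} e_{2} e_{5} + \frac{80}{27} e_{1} e_{3} e_{4} + \frac{29}{9} e_{1} e_{3} e_{5} + \frac{194}{9} e_{1} e_{4} e_{5}
R1 (3 e_{2}) = -10 e_{1} - \frac{13}{8} e_{2} + 8 e_{3} + 48 e_{4} - 6 e_{5} + \frac{25}{8} e_{1} e_{2} e_{3} + \frac{175}{12} e_{1} e_{2} e_{4} - \frac{55}{8} e_{1} e_{2} e_{5} - \frac{10}{3} e_{2} e_{3} e_{4} - \frac{29}{8} e_{2} e_{3} e_{5} - \frac{97}{4} e_{2} e_{4} e_{5}
R1 (-e_{3}) = -\frac{25}{24} e_{1} + \frac{8}{3} e_{2} + \frac{13}{24} e_{3} + \frac{10}{9} e_{4} + \frac{29}{24} e_{5} - \frac{10}{3} e_{1} e_{2} e_{3} - \frac{175}{36} e_{1} e_{3} e_{4} + \frac{55}{24} e_{1} e_{3} e_{5} + 16 e_{2} e_{3} e_{4} - 2 e_{2} e_{3} e_{5} + \frac{97}{12} e_{3} e_{4} e_{5}
R1 (-3 e_{5}) = \frac{55}{8} e_{1} - 6 e_{2} - \frac{29}{8} e_{3} - \frac{97}{4} e_{4} + \frac{13}{8} e_{5} - 10 e_{1} e_{2} e_{5} + \frac{25}{8} e_{1} e_{3} e_{5} + \frac{175}{12} e_{1} e_{4} e_{5} - 8 e_{2} e_{3} e_{5} - 48 e_{2} e_{4} e_{5} + \frac{10}{3} e_{3} e_{4} e_{5}
Summing the partial products and collecting blades:
Answer: -\frac{49}{18} e_{1} - \frac{997}{72} e_{2} + \frac{277}{36} e_{3} + \frac{4085}{108} e_{4} - \frac{167}{18} e_{5} - \frac{527}{72} e_{1} e_{2} e_{3} - \frac{337}{12} e_{1} e_{2} e_{4} - \frac{277}{24} e_{1} e_{2} e_{5} - \frac{205}{108} e_{1} e_{3} e_{4} + \frac{311}{36} e_{1} e_{3} e_{5} + \frac{1301}{36} e_{1} e_{4} e_{5} + \frac{38}{3} e_{2} e_{3} e_{4} - \frac{109}{8} e_{2} e_{3} e_{5} - \frac{289}{4} e_{2} e_{4} e_{5} + \frac{137}{12} e_{3} e_{4} e_{5}


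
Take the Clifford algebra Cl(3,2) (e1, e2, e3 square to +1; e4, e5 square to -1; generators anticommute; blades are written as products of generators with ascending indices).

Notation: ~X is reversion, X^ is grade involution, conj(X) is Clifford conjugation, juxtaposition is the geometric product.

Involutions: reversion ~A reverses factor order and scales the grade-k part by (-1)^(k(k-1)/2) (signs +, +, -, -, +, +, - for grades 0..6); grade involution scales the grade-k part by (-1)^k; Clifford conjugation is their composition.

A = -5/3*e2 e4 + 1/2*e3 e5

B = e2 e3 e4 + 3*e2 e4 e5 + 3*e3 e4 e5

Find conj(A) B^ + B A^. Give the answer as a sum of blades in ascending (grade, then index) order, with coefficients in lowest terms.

first term: 5/3*e3 - 3/2*e4 - 5*e5 + 3/2*e2 e3 e4 - 5*e2 e3 e5 + 1/2*e2 e4 e5
second term: 5/3*e3 - 3/2*e4 - 5*e5 - 3/2*e2 e3 e4 + 5*e2 e3 e5 - 1/2*e2 e4 e5
Answer: 10/3*e3 - 3*e4 - 10*e5


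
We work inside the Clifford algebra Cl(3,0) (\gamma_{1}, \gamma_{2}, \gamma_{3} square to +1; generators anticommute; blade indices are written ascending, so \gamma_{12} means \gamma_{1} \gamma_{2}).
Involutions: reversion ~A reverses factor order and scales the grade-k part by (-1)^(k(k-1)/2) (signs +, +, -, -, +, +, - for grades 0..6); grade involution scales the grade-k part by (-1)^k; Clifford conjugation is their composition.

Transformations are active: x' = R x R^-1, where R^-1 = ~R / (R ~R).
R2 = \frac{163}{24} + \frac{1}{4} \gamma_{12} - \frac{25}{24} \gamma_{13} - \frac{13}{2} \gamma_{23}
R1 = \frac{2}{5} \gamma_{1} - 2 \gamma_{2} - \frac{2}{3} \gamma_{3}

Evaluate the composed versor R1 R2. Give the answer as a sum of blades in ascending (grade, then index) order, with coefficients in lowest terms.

Distribute over the terms of R1 (each basis-blade product reordered to ascending indices, repeated generators contracted through their squares):
(\frac{2}{5} \gamma_{1}) R2 = \frac{163}{60} \gamma_{1} + \frac{1}{10} \gamma_{2} - \frac{5}{12} \gamma_{3} - \frac{13}{5} \gamma_{123}
(-2 \gamma_{2}) R2 = \frac{1}{2} \gamma_{1} - \frac{163}{12} \gamma_{2} + 13 \gamma_{3} - \frac{25}{12} \gamma_{123}
(-\frac{2}{3} \gamma_{3}) R2 = -\frac{25}{36} \gamma_{1} - \frac{13}{3} \gamma_{2} - \frac{163}{36} \gamma_{3} - \frac{1}{6} \gamma_{123}
Summing the partial products and collecting blades:
Answer: \frac{227}{90} \gamma_{1} - \frac{1069}{60} \gamma_{2} + \frac{145}{18} \gamma_{3} - \frac{97}{20} \gamma_{123}


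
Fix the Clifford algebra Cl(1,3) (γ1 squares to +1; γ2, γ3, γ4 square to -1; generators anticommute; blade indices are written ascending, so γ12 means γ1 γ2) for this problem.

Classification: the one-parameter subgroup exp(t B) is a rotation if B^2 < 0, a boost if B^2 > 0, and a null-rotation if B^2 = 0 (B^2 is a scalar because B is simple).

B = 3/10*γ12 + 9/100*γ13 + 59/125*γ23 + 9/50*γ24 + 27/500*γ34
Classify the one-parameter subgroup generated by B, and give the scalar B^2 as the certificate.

B^2 term by term: the squares give (3/10)^2*(γ12)^2 + (9/100)^2*(γ13)^2 + (59/125)^2*(γ23)^2 + (9/50)^2*(γ24)^2 + (27/500)^2*(γ34)^2 = 9/100*(+1) + 81/10000*(+1) + 3481/15625*(-1) + 81/2500*(-1) + 729/250000*(-1) = -4/25 (each basis 2-blade squares to minus the product of its generators' squares); cross terms between blades sharing an index anticommute and cancel; the commuting (index-disjoint) pairs give grade-4 terms 2*c*c'*(blade product), which cancel blade by blade — γ1234: 81/2500 - 81/2500 = 0 — confirming B is simple. So B^2 = -4/25.
Answer: rotation, certificate B^2 = -4/25. Because -4/25 is invariant under every versor sandwich, the classification follows from its sign alone.


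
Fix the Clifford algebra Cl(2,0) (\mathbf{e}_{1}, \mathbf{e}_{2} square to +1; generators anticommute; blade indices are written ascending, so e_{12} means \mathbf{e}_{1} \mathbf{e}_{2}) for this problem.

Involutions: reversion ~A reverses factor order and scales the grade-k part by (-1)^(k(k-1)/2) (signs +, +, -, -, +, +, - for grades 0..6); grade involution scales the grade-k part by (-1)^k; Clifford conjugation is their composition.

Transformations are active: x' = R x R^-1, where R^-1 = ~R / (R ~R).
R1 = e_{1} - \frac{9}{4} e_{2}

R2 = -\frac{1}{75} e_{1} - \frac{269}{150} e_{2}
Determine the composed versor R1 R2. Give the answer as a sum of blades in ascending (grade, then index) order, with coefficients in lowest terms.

Distribute over the terms of R1 (each basis-blade product reordered to ascending indices, repeated generators contracted through their squares):
(e_{1}) R2 = -\frac{1}{75} - \frac{269}{150} e_{12}
(-\frac{9}{4} e_{2}) R2 = \frac{807}{200} - \frac{3}{100} e_{12}
Summing the partial products and collecting blades:
Answer: \frac{2413}{600} - \frac{547}{300} e_{12}


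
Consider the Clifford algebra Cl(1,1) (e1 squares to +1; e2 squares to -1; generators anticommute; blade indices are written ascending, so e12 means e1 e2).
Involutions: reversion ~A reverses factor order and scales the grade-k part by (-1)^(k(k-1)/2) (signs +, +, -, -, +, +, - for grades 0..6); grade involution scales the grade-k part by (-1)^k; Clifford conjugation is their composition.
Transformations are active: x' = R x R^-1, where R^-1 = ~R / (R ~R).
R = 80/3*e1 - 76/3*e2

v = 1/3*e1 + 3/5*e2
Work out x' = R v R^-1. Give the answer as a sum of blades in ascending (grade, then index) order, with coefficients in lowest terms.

~R = 80/3*e1 - 76/3*e2, and R ~R = 208/3, so R^-1 = ~R / (208/3).
R v = 1084/45 + 220/9*e12
Answer: 2129/117*e1 - 10649/585*e2


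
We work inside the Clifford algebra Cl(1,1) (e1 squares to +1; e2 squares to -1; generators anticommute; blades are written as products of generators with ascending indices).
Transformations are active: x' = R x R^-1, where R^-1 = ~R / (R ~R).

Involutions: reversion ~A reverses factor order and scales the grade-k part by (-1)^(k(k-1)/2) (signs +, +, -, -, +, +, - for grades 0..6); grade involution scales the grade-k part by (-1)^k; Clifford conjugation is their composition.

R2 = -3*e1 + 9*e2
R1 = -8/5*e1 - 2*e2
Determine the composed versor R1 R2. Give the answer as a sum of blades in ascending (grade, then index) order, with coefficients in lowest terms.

Distribute over the terms of R1 (each basis-blade product reordered to ascending indices, repeated generators contracted through their squares):
(-8/5*e1) R2 = 24/5 - 72/5*e1 e2
(-2*e2) R2 = 18 - 6*e1 e2
Summing the partial products and collecting blades:
Answer: 114/5 - 102/5*e1 e2


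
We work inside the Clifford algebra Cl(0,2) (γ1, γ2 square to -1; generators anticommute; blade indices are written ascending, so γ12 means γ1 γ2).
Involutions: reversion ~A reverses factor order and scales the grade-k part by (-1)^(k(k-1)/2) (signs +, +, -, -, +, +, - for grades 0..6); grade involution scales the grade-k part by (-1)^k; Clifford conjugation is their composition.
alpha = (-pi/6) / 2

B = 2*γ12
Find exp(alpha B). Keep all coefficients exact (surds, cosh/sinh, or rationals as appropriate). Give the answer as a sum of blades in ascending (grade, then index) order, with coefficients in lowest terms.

B^2 = (2)^2*(γ12)^2 = 4*(-1) = -4 (a basis 2-blade squares to minus the product of its generators' squares).
B^2 = -4 — a negative square means the series sums to a rotation: l = 2, alpha*l = -pi/6, so exp(alpha B) = cos(-pi/6) + (sin(-pi/6)/2)*B = sqrt(3)/2 + (-1/4)*B.
Answer: sqrt(3)/2 - 1/2*γ12


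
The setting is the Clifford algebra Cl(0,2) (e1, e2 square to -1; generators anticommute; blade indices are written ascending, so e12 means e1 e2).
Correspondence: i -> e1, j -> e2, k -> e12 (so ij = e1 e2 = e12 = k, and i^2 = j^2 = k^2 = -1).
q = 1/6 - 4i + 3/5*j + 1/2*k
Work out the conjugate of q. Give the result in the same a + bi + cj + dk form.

In blades: q = 1/6 - 4*e1 + 3/5*e2 + 1/2*e12.
Conjugation here is Clifford conjugation: the scalar is fixed and the grade-1 and grade-2 blades all flip sign, giving 1/6 + 4*e1 - 3/5*e2 - 1/2*e12; translating back:
Answer: 1/6 + 4i - 3/5*j - 1/2*k


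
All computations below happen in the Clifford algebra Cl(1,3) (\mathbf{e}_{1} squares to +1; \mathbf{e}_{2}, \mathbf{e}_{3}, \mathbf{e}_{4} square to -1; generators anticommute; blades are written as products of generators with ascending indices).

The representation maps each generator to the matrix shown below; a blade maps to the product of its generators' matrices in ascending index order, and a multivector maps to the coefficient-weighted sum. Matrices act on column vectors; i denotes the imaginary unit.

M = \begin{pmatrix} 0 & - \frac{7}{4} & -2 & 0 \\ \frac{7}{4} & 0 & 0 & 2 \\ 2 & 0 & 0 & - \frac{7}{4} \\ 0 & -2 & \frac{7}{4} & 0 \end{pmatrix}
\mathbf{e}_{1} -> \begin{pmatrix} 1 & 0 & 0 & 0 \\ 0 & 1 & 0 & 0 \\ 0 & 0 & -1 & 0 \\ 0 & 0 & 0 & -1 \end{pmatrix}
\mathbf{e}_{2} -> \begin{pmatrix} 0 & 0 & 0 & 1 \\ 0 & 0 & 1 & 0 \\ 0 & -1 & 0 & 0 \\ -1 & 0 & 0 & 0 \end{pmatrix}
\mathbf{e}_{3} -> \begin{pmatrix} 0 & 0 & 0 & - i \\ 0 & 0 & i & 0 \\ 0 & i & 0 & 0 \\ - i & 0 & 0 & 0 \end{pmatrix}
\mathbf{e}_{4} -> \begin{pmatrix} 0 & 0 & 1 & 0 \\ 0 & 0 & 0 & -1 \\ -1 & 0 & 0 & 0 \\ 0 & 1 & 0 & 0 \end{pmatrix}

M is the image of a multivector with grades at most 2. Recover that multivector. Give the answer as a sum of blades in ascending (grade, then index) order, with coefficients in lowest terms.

Method: the blade images are trace-orthogonal — tr(rho(e_A) rho(e_B)^-1) = 4 if A = B and 0 otherwise — and rho(e_A)^-1 = (e_A)^2 * rho(e_A) with (e_A)^2 = +1 or -1, so the coefficient of e_A in the preimage is (e_A)^2 * tr(M rho(e_A))/4.
Nonzero projections over blades of grade <= 2: e_{4}: (e_{4})^2 = -1, tr(M rho(e_{4})) = 8, coefficient -2; e_{2} e_{4}: (e_{2} e_{4})^2 = -1, tr(M rho(e_{2} e_{4})) = 7, coefficient -\frac{7}{4}. Every other blade of grade <= 2 projects to 0.
Answer: -2 e_{4} - \frac{7}{4} e_{2} e_{4}


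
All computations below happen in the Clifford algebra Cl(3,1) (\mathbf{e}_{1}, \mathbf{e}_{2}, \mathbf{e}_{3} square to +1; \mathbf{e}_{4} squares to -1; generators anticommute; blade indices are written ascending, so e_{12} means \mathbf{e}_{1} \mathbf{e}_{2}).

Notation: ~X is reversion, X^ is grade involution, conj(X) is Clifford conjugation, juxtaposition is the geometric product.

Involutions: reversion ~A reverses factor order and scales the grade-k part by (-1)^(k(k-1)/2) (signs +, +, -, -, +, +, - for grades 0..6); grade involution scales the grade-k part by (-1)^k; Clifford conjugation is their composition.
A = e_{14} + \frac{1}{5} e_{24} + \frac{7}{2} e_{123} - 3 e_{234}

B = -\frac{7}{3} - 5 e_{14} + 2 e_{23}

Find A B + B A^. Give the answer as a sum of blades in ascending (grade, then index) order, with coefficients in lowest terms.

first term: -5 - 7 e_{1} + 6 e_{4} + e_{12} - \frac{7}{3} e_{14} - \frac{7}{15} e_{24} + \frac{2}{5} e_{34} + \frac{41}{6} e_{123} - \frac{21}{2} e_{234} + 2 e_{1234}
second term: -5 + 7 e_{1} - 6 e_{4} - e_{12} - \frac{7}{3} e_{14} - \frac{7}{15} e_{24} - \frac{2}{5} e_{34} + \frac{139}{6} e_{123} - \frac{49}{2} e_{234} + 2 e_{1234}
Answer: -10 - \frac{14}{3} e_{14} - \frac{14}{15} e_{24} + 30 e_{123} - 35 e_{234} + 4 e_{1234}


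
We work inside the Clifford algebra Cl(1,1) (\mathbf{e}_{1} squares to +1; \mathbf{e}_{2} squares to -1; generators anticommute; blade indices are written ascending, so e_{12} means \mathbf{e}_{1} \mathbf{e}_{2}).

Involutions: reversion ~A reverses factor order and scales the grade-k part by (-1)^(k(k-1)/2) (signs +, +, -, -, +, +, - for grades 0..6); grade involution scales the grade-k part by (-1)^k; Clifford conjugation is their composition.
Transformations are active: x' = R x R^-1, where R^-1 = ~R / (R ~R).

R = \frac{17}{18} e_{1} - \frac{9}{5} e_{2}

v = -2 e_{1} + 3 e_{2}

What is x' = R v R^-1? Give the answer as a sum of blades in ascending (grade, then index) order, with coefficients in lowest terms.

~R = \frac{17}{18} e_{1} - \frac{9}{5} e_{2}, and R ~R = -\frac{19019}{8100}, so R^-1 = ~R / (-\frac{19019}{8100}).
R v = \frac{158}{45} - \frac{23}{30} e_{12}
Answer: -\frac{15682}{19019} e_{1} + \frac{45327}{19019} e_{2}


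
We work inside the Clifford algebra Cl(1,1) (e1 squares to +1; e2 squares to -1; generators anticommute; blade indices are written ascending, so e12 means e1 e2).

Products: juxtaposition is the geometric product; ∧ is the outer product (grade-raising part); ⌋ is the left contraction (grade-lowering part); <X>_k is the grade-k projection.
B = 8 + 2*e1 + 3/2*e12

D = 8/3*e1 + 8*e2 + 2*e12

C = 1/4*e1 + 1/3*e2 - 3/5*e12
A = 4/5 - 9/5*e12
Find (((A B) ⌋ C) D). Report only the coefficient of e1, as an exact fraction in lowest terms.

step 1: 37/10 + 8/5*e1 + 18/5*e2 - 66/5*e12
step 2: 178/25 - 247/200*e1 + 41/150*e2 - 111/50*e12
step 3: -248/25 + 2797/75*e1 + 6041/100*e2 + 817/225*e12
Answer: 2797/75


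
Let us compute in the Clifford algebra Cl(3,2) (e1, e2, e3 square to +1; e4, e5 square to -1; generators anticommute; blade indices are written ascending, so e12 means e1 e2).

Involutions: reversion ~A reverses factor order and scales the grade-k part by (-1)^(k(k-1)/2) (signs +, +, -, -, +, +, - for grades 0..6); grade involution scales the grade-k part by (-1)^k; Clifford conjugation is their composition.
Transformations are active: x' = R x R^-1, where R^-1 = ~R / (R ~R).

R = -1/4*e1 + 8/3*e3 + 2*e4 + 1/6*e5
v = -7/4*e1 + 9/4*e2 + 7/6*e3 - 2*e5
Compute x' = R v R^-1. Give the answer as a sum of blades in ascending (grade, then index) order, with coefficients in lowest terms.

~R = -1/4*e1 + 8/3*e3 + 2*e4 + 1/6*e5, and R ~R = 151/48, so R^-1 = ~R / (151/48).
R v = 559/144 - 9/16*e12 + 35/8*e13 + 7/2*e14 + 19/24*e15 - 6*e23 - 9/2*e24 - 3/8*e25 - 7/3*e34 - 199/36*e35 - 4*e45
Answer: 2053/1812*e1 - 9/4*e2 + 14717/2718*e3 + 2236/453*e4 + 3277/1359*e5


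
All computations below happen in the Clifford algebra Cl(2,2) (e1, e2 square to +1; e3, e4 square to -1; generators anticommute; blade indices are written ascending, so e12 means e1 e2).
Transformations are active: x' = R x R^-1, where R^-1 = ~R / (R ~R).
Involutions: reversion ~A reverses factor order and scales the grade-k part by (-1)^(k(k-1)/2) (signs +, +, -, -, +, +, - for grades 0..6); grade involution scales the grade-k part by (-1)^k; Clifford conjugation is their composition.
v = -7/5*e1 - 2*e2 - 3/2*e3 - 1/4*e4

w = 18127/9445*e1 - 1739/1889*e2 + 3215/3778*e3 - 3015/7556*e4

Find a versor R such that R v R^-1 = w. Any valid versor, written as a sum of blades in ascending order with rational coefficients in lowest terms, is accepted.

The midline construction: v and w both square to 1459/400, so reflecting in their sum 4904/9445*e1 - 5517/1889*e2 - 1226/1889*e3 - 1226/1889*e4 exchanges them.
Answer: 4904/9445*e1 - 5517/1889*e2 - 1226/1889*e3 - 1226/1889*e4


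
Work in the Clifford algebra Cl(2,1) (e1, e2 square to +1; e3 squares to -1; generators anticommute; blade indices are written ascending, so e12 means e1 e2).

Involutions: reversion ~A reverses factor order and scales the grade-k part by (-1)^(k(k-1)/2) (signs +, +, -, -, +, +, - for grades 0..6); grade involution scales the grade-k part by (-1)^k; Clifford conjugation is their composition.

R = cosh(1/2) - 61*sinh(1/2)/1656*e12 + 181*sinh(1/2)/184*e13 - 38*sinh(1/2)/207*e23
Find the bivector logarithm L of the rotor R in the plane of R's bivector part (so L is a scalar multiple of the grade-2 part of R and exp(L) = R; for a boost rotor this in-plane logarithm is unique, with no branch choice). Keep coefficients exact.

The scalar part of R is cosh(1/2), which determines |rapidity| via cosh; the sign lives in the bivector part, and pairing them (bivector part over sinh of the rapidity = the plane) gives the unique in-plane L = rapidity * plane.
Concretely: cosh(rapidity) = cosh(1/2) gives rapidity = ±1/2, and since rapidity/sinh(rapidity) is even the sign is immaterial: L = (rapidity/sinh(rapidity)) * <R>_2 = (1/(2*sinh(1/2))) * <R>_2.
Answer: -61/3312*e12 + 181/368*e13 - 19/207*e23


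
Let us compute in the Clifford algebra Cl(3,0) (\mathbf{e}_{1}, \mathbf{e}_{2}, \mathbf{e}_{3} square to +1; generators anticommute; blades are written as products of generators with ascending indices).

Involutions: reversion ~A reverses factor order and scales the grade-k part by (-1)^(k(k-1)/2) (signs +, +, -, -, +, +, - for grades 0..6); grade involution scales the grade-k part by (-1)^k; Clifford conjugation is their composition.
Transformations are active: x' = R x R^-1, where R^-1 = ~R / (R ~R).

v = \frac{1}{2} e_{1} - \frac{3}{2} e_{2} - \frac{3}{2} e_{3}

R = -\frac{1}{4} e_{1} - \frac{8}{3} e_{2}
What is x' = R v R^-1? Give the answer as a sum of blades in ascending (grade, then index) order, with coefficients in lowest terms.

~R = -\frac{1}{4} e_{1} - \frac{8}{3} e_{2}, and R ~R = \frac{1033}{144}, so R^-1 = ~R / (\frac{1033}{144}).
R v = \frac{31}{8} + \frac{41}{24} e_{1} e_{2} + \frac{3}{8} e_{1} e_{3} + 4 e_{2} e_{3}
Answer: -\frac{1591}{2066} e_{1} - \frac{2853}{2066} e_{2} + \frac{3}{2} e_{3}


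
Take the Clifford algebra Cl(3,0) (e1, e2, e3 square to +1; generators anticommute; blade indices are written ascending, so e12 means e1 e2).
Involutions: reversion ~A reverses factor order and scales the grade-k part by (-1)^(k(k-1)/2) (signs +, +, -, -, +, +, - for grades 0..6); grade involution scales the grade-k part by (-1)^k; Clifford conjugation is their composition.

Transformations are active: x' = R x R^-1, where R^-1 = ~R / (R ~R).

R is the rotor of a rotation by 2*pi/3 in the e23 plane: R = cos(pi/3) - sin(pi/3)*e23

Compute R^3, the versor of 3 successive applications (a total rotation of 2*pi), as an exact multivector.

The rotor phase is half the rotation angle and phases add under composition, so 3 steps in the e23 plane accumulate phase 3*(pi/3) = pi: R^3 = cos(pi) - sin(pi)*e23.
cos(pi) = -1 and sin(pi) = 0, so R^3 = -1. The total rotation 2*pi is 1 full turn, so every vector returns to itself, yet the rotor is -1, on the OTHER sheet of the double cover (an odd number of 2*pi turns).
Answer: -1


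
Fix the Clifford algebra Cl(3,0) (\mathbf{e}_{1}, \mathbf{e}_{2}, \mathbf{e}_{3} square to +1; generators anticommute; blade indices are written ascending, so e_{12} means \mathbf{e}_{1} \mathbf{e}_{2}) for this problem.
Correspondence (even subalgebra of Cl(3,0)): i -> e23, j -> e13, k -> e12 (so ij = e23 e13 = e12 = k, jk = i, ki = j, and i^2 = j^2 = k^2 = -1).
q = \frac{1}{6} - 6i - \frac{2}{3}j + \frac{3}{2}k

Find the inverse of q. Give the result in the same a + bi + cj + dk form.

In blades: q = \frac{1}{6} + \frac{3}{2} e_{12} - \frac{2}{3} e_{13} - 6 e_{23}.
With qbar = \frac{1}{6} - \frac{3}{2} e_{12} + \frac{2}{3} e_{13} + 6 e_{23} (scalar fixed, mapped units negated), q qbar = \frac{697}{18} (the sum of squared coefficients), so q^-1 = qbar / (\frac{697}{18}) = \frac{3}{697} - \frac{27}{697} e_{12} + \frac{12}{697} e_{13} + \frac{108}{697} e_{23}; translating back:
Answer: \frac{3}{697} + \frac{108}{697}i + \frac{12}{697}j - \frac{27}{697}k


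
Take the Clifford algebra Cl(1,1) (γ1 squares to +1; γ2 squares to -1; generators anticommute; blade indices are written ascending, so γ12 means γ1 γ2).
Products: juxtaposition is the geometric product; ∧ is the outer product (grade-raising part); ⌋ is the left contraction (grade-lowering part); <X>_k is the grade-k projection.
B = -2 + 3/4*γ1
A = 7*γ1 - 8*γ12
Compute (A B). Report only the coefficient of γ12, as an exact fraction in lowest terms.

step 1: 21/4 - 14*γ1 + 6*γ2 + 16*γ12
Answer: 16


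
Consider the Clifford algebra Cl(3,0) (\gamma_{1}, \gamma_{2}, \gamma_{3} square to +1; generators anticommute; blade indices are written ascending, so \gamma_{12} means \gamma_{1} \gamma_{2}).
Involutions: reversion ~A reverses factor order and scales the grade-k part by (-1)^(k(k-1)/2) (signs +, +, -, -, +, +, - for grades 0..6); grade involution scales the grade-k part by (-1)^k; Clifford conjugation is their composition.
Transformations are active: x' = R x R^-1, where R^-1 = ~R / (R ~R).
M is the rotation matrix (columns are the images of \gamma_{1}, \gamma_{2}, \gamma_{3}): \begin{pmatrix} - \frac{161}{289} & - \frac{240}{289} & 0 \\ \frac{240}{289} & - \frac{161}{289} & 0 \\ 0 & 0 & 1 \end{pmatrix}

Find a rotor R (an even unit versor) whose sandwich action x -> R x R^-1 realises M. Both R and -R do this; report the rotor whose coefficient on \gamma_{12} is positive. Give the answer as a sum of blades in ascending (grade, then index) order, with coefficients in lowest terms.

Method: write R = a + b12*\gamma_{12} + b13*\gamma_{13} + b23*\gamma_{23} with a^2 + b12^2 + b13^2 + b23^2 = 1 (so R^-1 = ~R). Expanding the columns R e_j ~R gives tr M = 4a^2 - 1 and, from the antisymmetric part, M21 - M12 = -4a*b12, M13 - M31 = 4a*b13, M32 - M23 = -4a*b23.
Here tr M = -\frac{33}{289}, so a^2 = (1 + tr M)/4 = \frac{64}{289} and a = ±\frac{8}{17}. Taking a = \frac{8}{17}: M21 - M12 = \frac{480}{289}, M13 - M31 = 0, M32 - M23 = 0, giving b12 = -\frac{15}{17}, b13 = 0, b23 = 0, i.e. R = \frac{8}{17} - \frac{15}{17} \gamma_{12}.
Its \gamma_{12} coefficient is negative, so report the other preimage -R.
Answer: -\frac{8}{17} + \frac{15}{17} \gamma_{12}. Recall the cover is two-to-one: with M of trace -\frac{33}{289}, both preimages act alike, and the stated \gamma_{12} sign chooses the sheet.


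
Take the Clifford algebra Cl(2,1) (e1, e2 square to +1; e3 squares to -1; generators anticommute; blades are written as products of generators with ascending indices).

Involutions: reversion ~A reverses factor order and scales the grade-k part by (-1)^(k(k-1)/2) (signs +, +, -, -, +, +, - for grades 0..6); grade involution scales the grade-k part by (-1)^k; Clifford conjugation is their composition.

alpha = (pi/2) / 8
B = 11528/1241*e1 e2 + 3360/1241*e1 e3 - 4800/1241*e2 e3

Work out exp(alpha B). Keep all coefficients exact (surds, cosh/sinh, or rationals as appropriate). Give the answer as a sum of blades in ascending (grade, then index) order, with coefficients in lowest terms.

B^2 term by term: the squares give (11528/1241)^2*(e1 e2)^2 + (3360/1241)^2*(e1 e3)^2 + (-4800/1241)^2*(e2 e3)^2 = 132894784/1540081*(-1) + 11289600/1540081*(+1) + 23040000/1540081*(+1) = -64 (each basis 2-blade squares to minus the product of its generators' squares); cross terms between blades sharing an index anticommute and cancel. So B^2 = -64.
B^2 = -64 — circular case — the even/odd split gives cos and sin: l = 8, alpha*l = pi/2, so exp(alpha B) = cos(pi/2) + (sin(pi/2)/8)*B = 0 + (1/8)*B.
Answer: 1441/1241*e1 e2 + 420/1241*e1 e3 - 600/1241*e2 e3


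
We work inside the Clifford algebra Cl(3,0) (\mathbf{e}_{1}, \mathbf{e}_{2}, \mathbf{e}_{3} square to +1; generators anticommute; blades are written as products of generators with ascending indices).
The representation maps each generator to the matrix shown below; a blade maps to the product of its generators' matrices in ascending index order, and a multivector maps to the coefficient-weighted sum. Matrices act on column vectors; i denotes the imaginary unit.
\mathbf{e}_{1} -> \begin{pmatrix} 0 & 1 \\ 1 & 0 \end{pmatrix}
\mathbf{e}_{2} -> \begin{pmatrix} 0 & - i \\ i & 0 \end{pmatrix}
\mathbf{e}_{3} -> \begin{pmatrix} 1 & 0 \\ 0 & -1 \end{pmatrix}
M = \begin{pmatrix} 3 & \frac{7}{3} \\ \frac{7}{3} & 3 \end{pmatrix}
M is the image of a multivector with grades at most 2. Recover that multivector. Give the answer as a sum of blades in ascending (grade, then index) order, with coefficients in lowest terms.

Method: 1, rho(e_{1}), rho(e_{2}), rho(e_{3}) form a trace-orthogonal basis of the 2x2 complex matrices (tr(X Y) = 2 if X = Y, else 0), so M = m0*1 + m1*rho(e_{1}) + m2*rho(e_{2}) + m3*rho(e_{3}) with m0 = tr(M)/2 = 3, m1 = tr(M rho(e_{1}))/2 = \frac{7}{3}, m2 = tr(M rho(e_{2}))/2 = 0, m3 = tr(M rho(e_{3}))/2 = 0.
Multiplying table entries, the bivector images are rho(e_{1} e_{2}) = i*rho(e_{3}), rho(e_{1} e_{3}) = -i*rho(e_{2}), rho(e_{2} e_{3}) = i*rho(e_{1}); with real blade coefficients the real parts of m0..m3 are the coefficients of 1, e_{1}, e_{2}, e_{3} and the imaginary parts give the bivectors (e_{2} e_{3}: Im m1, e_{1} e_{3}: -Im m2, e_{1} e_{2}: Im m3).
Answer: 3 + \frac{7}{3} e_{1}


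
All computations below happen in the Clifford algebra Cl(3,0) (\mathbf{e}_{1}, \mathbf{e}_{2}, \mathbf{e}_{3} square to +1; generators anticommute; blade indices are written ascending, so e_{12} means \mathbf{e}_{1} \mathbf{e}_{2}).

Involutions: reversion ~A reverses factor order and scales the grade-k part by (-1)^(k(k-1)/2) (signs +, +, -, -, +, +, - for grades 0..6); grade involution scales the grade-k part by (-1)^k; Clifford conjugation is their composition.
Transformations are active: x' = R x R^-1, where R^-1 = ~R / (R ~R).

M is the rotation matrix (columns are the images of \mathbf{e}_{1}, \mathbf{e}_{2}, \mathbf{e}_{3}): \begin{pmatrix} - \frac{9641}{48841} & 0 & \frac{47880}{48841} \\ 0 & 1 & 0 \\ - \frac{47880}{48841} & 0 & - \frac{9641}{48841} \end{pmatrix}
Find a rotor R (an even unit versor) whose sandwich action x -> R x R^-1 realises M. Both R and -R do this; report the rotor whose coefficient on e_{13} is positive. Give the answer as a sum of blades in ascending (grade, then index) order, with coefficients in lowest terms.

Method: write R = a + b12*e_{12} + b13*e_{13} + b23*e_{23} with a^2 + b12^2 + b13^2 + b23^2 = 1 (so R^-1 = ~R). Expanding the columns R e_j ~R gives tr M = 4a^2 - 1 and, from the antisymmetric part, M21 - M12 = -4a*b12, M13 - M31 = 4a*b13, M32 - M23 = -4a*b23.
Here tr M = \frac{29559}{48841}, so a^2 = (1 + tr M)/4 = \frac{19600}{48841} and a = ±\frac{140}{221}. Taking a = \frac{140}{221}: M21 - M12 = 0, M13 - M31 = \frac{95760}{48841}, M32 - M23 = 0, giving b12 = 0, b13 = \frac{171}{221}, b23 = 0, i.e. R = \frac{140}{221} + \frac{171}{221} e_{13}.
Its e_{13} coefficient is already positive.
Answer: \frac{140}{221} + \frac{171}{221} e_{13}. Uniqueness: Spin(3) -> SO(3) maps R and -R to the same rotation of trace \frac{29559}{48841}; fixing the sign of the e_{13} coefficient removes the ambiguity.
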